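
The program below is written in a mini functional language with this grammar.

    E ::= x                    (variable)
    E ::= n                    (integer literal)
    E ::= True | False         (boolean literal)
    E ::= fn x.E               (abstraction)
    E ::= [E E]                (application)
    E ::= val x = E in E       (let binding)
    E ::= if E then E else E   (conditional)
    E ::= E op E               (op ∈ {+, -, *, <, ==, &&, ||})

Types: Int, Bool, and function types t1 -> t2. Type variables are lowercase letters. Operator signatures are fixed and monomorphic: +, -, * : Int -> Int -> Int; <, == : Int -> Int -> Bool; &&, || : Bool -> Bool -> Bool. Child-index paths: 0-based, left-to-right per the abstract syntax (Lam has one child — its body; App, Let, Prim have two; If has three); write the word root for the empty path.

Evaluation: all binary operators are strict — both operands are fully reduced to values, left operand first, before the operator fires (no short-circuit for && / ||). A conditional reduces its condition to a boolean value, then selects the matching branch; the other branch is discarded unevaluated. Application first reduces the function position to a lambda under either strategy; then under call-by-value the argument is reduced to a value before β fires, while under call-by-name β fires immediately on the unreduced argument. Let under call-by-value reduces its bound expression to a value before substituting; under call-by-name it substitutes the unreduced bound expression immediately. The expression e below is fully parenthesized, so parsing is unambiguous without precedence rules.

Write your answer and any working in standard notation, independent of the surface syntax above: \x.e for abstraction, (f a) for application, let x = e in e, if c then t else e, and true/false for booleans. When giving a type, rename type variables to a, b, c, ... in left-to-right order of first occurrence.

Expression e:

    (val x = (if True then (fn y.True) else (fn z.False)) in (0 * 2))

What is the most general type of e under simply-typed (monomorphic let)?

Trace:
  unify Bool ~ Bool
\y._ : a -> Bool
\z._ : b -> Bool
  unify a -> Bool ~ b -> Bool
  unify a ~ b
  unify Bool ~ Bool
let x : b -> Bool
  unify Int ~ Int
  unify Int ~ Int

Answer: Int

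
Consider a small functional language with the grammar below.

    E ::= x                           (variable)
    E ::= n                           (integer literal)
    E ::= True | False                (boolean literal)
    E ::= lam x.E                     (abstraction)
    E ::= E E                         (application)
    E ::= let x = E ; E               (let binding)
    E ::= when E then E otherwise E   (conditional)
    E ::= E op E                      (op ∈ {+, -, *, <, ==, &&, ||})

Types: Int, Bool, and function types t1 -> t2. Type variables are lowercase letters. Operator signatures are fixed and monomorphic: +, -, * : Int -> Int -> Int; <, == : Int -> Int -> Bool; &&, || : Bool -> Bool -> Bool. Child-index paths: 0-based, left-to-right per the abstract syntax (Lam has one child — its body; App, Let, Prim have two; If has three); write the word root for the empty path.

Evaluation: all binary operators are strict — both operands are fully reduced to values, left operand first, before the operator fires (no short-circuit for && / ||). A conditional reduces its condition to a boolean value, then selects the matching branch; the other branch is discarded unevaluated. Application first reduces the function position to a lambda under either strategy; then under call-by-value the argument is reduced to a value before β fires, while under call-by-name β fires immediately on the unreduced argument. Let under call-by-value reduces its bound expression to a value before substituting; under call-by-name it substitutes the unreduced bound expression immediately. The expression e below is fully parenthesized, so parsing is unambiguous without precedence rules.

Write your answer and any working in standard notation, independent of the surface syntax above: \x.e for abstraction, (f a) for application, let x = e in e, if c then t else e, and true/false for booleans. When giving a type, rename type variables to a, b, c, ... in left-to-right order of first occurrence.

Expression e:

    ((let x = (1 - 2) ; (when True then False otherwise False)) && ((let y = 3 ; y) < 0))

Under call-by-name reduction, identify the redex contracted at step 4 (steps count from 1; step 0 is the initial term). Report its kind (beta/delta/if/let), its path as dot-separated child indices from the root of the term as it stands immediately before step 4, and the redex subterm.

Answer: delta at 1 : (3 < 0)

Trace:
step 0: ((let x = (1 - 2) in (if true then false else false)) && ((let y = 3 in y) < 0))
step 1: [let@0] ((if true then false else false) && ((let y = 3 in y) < 0))
step 2: [if@0] (false && ((let y = 3 in y) < 0))
step 3: [let@1.0] (false && (3 < 0))
step 4: [delta@1] (false && false)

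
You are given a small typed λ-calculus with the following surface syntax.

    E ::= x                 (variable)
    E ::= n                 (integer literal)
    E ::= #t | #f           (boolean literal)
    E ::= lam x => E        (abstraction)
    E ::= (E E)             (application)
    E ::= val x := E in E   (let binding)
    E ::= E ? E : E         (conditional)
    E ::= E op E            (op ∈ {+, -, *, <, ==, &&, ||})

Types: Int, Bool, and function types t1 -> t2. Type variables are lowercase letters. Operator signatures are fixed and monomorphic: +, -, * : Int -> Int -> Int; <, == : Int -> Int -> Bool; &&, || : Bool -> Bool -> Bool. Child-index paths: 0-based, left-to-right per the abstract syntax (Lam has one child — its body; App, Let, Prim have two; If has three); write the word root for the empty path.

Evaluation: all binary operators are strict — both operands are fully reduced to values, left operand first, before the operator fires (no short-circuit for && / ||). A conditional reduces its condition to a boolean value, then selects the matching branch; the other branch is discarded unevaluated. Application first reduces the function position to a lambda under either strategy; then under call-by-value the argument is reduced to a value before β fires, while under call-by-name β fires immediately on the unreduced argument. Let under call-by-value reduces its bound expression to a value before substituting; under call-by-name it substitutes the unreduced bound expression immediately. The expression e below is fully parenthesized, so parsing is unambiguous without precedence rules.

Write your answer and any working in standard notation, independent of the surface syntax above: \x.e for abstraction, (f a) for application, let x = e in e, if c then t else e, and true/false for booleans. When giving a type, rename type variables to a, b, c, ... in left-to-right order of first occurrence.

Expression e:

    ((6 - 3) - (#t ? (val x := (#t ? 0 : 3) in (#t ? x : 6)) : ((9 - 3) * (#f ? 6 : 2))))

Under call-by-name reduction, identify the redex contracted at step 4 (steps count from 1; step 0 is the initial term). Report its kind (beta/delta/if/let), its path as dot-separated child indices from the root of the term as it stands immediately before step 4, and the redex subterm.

Answer: if at 1 : (if true then (if true then 0 else 3) else 6)

Trace:
step 0: ((6 - 3) - (if true then (let x = (if true then 0 else 3) in (if true then x else 6)) else ((9 - 3) * (if false then 6 else 2))))
step 1: [delta@0] (3 - (if true then (let x = (if true then 0 else 3) in (if true then x else 6)) else ((9 - 3) * (if false then 6 else 2))))
step 2: [if@1] (3 - (let x = (if true then 0 else 3) in (if true then x else 6)))
step 3: [let@1] (3 - (if true then (if true then 0 else 3) else 6))
step 4: [if@1] (3 - (if true then 0 else 3))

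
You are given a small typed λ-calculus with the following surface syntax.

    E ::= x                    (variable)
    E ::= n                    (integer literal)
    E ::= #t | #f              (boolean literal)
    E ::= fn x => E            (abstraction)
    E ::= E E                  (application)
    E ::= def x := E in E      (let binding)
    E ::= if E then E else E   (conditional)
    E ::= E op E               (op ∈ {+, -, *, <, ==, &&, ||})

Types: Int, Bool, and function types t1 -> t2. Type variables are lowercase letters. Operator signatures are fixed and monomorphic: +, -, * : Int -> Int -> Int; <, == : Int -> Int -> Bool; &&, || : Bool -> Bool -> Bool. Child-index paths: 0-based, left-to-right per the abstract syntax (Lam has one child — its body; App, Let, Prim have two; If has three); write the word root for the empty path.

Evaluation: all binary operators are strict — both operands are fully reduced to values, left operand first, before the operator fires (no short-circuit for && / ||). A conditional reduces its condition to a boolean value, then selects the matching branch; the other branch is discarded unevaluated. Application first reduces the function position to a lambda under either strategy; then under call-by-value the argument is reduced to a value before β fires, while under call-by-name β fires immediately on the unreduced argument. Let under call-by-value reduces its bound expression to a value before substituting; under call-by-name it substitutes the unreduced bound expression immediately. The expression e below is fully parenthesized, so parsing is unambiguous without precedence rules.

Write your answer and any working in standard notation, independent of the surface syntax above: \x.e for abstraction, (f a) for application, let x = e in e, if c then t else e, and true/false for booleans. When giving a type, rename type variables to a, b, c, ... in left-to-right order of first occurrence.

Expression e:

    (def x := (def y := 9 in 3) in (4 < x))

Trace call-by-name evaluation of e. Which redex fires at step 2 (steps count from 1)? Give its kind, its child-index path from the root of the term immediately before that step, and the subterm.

Working:
step 0: (let x = (let y = 9 in 3) in (4 < x))
step 1: [let@root] (4 < (let y = 9 in 3))
step 2: [let@1] (4 < 3)

Answer: let at 1 : (let y = 9 in 3)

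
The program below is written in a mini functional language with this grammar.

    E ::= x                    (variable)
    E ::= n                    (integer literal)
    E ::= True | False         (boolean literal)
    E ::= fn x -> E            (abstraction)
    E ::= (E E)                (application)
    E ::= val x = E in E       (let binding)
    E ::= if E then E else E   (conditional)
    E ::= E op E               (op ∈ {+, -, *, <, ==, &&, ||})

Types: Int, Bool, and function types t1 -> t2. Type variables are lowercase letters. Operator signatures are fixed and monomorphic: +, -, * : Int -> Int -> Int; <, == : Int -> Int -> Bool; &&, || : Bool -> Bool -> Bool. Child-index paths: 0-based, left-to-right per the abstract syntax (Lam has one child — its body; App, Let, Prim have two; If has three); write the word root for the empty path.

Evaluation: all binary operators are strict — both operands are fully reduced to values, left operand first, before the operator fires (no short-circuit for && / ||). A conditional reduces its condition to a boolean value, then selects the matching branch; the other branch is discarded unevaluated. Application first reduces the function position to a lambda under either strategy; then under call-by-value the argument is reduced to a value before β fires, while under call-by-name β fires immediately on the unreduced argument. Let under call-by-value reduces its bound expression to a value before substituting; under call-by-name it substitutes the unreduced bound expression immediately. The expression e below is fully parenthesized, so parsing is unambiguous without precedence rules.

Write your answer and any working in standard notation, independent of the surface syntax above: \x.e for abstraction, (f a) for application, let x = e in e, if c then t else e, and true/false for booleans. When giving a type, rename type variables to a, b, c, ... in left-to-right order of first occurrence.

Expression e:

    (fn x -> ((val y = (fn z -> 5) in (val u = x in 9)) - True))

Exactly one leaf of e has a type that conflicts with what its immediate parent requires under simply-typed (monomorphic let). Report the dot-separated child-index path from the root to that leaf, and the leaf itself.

Answer: 0.1 : true

Trace:
\z._ : b -> Int
let y : b -> Int
x : a
let u : a
  unify Int ~ Int
  unify Bool ~ Int
  FAIL: mismatch Bool ~ Int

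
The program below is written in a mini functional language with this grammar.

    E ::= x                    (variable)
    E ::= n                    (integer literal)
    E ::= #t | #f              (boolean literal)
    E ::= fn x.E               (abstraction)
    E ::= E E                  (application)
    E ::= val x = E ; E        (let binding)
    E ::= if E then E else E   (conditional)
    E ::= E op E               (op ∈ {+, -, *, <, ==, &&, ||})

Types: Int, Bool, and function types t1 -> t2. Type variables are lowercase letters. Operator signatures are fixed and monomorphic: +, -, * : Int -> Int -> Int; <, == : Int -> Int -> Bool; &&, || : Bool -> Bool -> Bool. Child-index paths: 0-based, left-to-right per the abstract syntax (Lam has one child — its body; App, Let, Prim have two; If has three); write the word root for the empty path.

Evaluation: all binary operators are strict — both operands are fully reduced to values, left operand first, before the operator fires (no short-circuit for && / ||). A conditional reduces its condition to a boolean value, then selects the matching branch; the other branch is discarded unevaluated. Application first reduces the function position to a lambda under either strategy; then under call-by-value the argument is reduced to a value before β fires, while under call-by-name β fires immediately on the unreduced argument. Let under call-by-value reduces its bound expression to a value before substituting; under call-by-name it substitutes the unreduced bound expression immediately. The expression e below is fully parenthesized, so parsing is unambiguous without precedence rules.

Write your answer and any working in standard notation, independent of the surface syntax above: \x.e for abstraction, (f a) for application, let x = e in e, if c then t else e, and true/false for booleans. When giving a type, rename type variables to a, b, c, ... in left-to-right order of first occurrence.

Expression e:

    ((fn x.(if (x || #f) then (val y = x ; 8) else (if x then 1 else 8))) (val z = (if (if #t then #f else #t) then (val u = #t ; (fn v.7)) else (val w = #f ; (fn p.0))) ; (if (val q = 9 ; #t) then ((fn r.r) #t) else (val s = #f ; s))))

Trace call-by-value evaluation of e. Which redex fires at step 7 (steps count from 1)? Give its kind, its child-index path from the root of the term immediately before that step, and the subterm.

Answer: beta at 1 : ((\r.r) true)

Working:
step 0: ((\x.(if (x || false) then (let y = x in 8) else (if x then 1 else 8))) (let z = (if (if true then false else true) then (let u = true in (\v.7)) else (let w = false in (\p.0))) in (if (let q = 9 in true) then ((\r.r) true) else (let s = false in s))))
step 1: [if@1.0.0] ((\x.(if (x || false) then (let y = x in 8) else (if x then 1 else 8))) (let z = (if false then (let u = true in (\v.7)) else (let w = false in (\p.0))) in (if (let q = 9 in true) then ((\r.r) true) else (let s = false in s))))
step 2: [if@1.0] ((\x.(if (x || false) then (let y = x in 8) else (if x then 1 else 8))) (let z = (let w = false in (\p.0)) in (if (let q = 9 in true) then ((\r.r) true) else (let s = false in s))))
step 3: [let@1.0] ((\x.(if (x || false) then (let y = x in 8) else (if x then 1 else 8))) (let z = (\p.0) in (if (let q = 9 in true) then ((\r.r) true) else (let s = false in s))))
step 4: [let@1] ((\x.(if (x || false) then (let y = x in 8) else (if x then 1 else 8))) (if (let q = 9 in true) then ((\r.r) true) else (let s = false in s)))
step 5: [let@1.0] ((\x.(if (x || false) then (let y = x in 8) else (if x then 1 else 8))) (if true then ((\r.r) true) else (let s = false in s)))
step 6: [if@1] ((\x.(if (x || false) then (let y = x in 8) else (if x then 1 else 8))) ((\r.r) true))
step 7: [beta@1] ((\x.(if (x || false) then (let y = x in 8) else (if x then 1 else 8))) true)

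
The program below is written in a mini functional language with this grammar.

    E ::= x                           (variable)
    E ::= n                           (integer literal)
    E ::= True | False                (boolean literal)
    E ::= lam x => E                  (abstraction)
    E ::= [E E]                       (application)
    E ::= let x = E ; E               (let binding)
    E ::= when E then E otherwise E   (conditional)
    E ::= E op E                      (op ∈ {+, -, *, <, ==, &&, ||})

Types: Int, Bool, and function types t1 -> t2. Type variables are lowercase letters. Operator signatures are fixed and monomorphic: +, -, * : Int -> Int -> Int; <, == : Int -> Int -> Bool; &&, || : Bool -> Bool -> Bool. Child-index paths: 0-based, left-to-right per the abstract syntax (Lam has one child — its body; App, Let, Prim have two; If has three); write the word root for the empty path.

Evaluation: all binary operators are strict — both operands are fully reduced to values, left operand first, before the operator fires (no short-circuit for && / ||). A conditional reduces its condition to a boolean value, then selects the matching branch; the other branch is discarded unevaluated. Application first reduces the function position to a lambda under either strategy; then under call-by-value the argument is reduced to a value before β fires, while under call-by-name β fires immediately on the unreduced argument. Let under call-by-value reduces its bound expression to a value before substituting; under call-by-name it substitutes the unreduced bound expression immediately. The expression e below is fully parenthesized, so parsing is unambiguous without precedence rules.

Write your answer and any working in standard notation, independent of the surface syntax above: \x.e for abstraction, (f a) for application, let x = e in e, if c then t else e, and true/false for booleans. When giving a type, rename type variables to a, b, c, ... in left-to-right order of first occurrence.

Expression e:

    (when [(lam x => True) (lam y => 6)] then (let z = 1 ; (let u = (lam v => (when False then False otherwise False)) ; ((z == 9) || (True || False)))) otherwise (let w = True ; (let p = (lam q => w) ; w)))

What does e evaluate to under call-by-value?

Trace:
step 0: (if ((\x.true) (\y.6)) then (let z = 1 in (let u = (\v.(if false then false else false)) in ((z == 9) || (true || false)))) else (let w = true in (let p = (\q.w) in w)))
step 1: [beta@0] (if true then (let z = 1 in (let u = (\v.(if false then false else false)) in ((z == 9) || (true || false)))) else (let w = true in (let p = (\q.w) in w)))
step 2: [if@root] (let z = 1 in (let u = (\v.(if false then false else false)) in ((z == 9) || (true || false))))
step 3: [let@root] (let u = (\v.(if false then false else false)) in ((1 == 9) || (true || false)))
step 4: [let@root] ((1 == 9) || (true || false))
step 5: [delta@0] (false || (true || false))
step 6: [delta@1] (false || true)
step 7: [delta@root] true

Answer: true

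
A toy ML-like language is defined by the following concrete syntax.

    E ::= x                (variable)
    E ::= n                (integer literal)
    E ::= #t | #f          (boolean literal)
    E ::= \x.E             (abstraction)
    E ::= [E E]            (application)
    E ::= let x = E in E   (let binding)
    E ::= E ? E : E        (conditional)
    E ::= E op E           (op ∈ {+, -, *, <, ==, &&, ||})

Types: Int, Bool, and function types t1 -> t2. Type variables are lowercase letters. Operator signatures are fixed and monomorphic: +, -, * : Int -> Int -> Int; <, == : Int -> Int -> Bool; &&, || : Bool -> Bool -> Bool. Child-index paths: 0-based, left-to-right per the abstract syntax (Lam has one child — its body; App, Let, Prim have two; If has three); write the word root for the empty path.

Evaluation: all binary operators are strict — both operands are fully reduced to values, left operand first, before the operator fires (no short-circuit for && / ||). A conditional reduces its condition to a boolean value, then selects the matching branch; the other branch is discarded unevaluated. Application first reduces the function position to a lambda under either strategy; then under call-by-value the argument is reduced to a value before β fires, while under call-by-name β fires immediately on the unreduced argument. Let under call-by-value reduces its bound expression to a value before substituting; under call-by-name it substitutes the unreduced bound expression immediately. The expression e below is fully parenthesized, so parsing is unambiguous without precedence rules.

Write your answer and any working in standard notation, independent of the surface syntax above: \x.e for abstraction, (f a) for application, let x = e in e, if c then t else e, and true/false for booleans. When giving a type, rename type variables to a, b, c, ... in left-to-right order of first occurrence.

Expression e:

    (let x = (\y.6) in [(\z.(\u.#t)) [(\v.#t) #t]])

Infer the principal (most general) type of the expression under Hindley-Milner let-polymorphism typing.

Answer: a -> Bool

Working:
\y._ : a -> Int
let x : forall. a -> Int
\u._ : c -> Bool
\z._ : b -> c -> Bool
\v._ : d -> Bool
  unify d -> Bool ~ Bool -> e
  unify d ~ Bool
  unify Bool ~ e
_ _ : Bool
  unify b -> c -> Bool ~ Bool -> f
  unify b ~ Bool
  unify c -> Bool ~ f
_ _ : c -> Bool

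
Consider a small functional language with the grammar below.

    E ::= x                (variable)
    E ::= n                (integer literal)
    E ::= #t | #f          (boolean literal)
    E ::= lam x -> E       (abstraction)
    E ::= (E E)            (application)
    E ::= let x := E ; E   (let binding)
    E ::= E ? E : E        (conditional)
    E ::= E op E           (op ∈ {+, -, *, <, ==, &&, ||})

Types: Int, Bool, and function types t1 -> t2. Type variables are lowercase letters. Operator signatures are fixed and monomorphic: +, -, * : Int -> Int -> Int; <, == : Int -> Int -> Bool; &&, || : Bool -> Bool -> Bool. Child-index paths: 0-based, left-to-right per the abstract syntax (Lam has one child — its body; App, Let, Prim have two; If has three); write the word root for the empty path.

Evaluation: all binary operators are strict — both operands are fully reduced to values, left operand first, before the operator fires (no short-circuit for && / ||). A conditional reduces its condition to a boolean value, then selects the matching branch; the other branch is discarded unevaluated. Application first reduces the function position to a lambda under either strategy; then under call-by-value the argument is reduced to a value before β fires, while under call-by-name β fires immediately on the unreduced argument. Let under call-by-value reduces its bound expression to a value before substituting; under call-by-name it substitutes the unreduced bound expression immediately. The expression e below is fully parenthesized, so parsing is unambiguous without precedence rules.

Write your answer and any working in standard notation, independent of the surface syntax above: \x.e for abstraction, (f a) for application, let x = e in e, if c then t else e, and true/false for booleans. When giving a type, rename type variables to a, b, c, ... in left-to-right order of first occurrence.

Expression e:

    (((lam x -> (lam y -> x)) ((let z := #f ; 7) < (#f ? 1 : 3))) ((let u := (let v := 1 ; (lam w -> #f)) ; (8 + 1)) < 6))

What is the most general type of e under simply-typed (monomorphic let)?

Derivation:
x : a
\y._ : b -> a
\x._ : a -> b -> a
let z : Bool
  unify Int ~ Int
  unify Bool ~ Bool
  unify Int ~ Int
  unify Int ~ Int
  unify a -> b -> a ~ Bool -> c
  unify a ~ Bool
  unify b -> Bool ~ c
_ _ : b -> Bool
let v : Int
\w._ : d -> Bool
let u : d -> Bool
  unify Int ~ Int
  unify Int ~ Int
  unify Int ~ Int
  unify Int ~ Int
  unify b -> Bool ~ Bool -> e
  unify b ~ Bool
  unify Bool ~ e
_ _ : Bool

Answer: Bool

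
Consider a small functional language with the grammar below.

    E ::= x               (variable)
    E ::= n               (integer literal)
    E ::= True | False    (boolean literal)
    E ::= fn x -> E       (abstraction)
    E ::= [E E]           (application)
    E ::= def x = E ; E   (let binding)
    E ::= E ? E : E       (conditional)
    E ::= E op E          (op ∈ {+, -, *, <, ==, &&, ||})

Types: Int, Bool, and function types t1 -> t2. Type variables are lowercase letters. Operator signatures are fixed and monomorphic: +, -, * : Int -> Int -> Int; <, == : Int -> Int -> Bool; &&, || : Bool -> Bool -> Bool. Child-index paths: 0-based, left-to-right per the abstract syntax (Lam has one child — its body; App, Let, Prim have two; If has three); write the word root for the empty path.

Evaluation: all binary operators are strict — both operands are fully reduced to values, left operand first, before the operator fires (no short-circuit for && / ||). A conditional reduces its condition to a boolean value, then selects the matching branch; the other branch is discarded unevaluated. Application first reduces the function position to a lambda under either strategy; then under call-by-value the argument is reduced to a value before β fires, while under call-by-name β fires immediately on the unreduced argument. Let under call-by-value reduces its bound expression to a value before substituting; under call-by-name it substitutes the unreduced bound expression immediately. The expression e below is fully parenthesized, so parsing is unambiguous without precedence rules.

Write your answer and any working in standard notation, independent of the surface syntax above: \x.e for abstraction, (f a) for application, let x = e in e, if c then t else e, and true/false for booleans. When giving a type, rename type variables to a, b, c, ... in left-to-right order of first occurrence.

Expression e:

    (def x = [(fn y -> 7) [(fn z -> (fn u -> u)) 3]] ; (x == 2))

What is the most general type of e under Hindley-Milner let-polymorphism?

Trace:
\y._ : a -> Int
u : c
\u._ : c -> c
\z._ : b -> c -> c
  unify b -> c -> c ~ Int -> d
  unify b ~ Int
  unify c -> c ~ d
_ _ : c -> c
  unify a -> Int ~ (c -> c) -> e
  unify a ~ c -> c
  unify Int ~ e
_ _ : Int
let x : Int
x : Int
  unify Int ~ Int
  unify Int ~ Int

Answer: Bool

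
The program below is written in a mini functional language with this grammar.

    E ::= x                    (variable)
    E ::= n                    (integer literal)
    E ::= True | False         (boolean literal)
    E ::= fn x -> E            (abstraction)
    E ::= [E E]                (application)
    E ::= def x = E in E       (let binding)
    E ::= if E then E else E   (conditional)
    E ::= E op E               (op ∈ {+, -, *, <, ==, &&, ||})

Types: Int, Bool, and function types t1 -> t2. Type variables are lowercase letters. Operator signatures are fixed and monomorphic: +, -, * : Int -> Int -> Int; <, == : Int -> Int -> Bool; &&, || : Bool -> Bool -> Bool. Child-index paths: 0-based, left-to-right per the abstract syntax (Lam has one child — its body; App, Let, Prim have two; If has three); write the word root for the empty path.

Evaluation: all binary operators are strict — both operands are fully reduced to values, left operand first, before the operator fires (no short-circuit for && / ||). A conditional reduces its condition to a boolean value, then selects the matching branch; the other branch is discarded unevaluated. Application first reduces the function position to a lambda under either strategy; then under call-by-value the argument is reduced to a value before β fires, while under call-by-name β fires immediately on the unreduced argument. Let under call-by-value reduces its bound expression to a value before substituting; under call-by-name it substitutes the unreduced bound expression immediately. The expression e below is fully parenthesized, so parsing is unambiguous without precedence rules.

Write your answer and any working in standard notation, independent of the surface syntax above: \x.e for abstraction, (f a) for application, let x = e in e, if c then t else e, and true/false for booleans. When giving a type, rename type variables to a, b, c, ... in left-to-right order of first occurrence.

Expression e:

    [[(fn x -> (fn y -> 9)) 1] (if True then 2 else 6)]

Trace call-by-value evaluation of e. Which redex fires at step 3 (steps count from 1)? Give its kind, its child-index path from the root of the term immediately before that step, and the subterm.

Answer: beta at root : ((\y.9) 2)

Trace:
step 0: (((\x.(\y.9)) 1) (if true then 2 else 6))
step 1: [beta@0] ((\y.9) (if true then 2 else 6))
step 2: [if@1] ((\y.9) 2)
step 3: [beta@root] 9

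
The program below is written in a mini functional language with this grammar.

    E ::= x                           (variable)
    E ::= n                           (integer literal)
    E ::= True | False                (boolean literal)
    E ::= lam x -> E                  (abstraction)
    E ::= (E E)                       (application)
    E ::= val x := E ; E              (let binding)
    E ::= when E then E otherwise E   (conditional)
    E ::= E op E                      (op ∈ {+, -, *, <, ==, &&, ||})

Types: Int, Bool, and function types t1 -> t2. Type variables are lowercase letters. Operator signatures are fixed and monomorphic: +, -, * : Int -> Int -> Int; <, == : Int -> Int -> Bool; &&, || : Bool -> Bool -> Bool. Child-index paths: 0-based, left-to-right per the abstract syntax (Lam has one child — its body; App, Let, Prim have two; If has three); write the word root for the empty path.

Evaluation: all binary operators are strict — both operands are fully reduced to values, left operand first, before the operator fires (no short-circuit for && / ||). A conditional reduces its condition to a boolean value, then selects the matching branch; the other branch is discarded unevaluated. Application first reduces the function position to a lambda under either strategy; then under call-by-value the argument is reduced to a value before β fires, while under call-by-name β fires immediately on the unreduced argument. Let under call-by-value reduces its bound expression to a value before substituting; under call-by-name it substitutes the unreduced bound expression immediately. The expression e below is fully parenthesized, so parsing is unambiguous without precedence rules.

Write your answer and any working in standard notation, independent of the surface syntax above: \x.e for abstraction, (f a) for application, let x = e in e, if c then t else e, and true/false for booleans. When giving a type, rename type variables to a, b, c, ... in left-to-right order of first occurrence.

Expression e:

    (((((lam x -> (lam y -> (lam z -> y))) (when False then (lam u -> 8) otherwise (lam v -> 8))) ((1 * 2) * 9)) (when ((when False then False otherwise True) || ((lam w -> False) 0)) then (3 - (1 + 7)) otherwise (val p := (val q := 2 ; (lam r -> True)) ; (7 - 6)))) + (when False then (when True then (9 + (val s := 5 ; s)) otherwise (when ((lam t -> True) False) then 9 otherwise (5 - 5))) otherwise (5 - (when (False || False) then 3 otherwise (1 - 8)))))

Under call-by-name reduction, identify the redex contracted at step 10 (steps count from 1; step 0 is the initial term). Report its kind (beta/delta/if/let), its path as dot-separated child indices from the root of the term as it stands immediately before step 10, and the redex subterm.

Derivation:
step 0: (((((\x.(\y.(\z.y))) (if false then (\u.8) else (\v.8))) ((1 * 2) * 9)) (if ((if false then false else true) || ((\w.false) 0)) then (3 - (1 + 7)) else (let p = (let q = 2 in (\r.true)) in (7 - 6)))) + (if false then (if true then (9 + (let s = 5 in s)) else (if ((\t.true) false) then 9 else (5 - 5))) else (5 - (if (false || false) then 3 else (1 - 8)))))
step 1: [beta@0.0.0] ((((\y.(\z.y)) ((1 * 2) * 9)) (if ((if false then false else true) || ((\w.false) 0)) then (3 - (1 + 7)) else (let p = (let q = 2 in (\r.true)) in (7 - 6)))) + (if false then (if true then (9 + (let s = 5 in s)) else (if ((\t.true) false) then 9 else (5 - 5))) else (5 - (if (false || false) then 3 else (1 - 8)))))
step 2: [beta@0.0] (((\z.((1 * 2) * 9)) (if ((if false then false else true) || ((\w.false) 0)) then (3 - (1 + 7)) else (let p = (let q = 2 in (\r.true)) in (7 - 6)))) + (if false then (if true then (9 + (let s = 5 in s)) else (if ((\t.true) false) then 9 else (5 - 5))) else (5 - (if (false || false) then 3 else (1 - 8)))))
step 3: [beta@0] (((1 * 2) * 9) + (if false then (if true then (9 + (let s = 5 in s)) else (if ((\t.true) false) then 9 else (5 - 5))) else (5 - (if (false || false) then 3 else (1 - 8)))))
step 4: [delta@0.0] ((2 * 9) + (if false then (if true then (9 + (let s = 5 in s)) else (if ((\t.true) false) then 9 else (5 - 5))) else (5 - (if (false || false) then 3 else (1 - 8)))))
step 5: [delta@0] (18 + (if false then (if true then (9 + (let s = 5 in s)) else (if ((\t.true) false) then 9 else (5 - 5))) else (5 - (if (false || false) then 3 else (1 - 8)))))
step 6: [if@1] (18 + (5 - (if (false || false) then 3 else (1 - 8))))
step 7: [delta@1.1.0] (18 + (5 - (if false then 3 else (1 - 8))))
step 8: [if@1.1] (18 + (5 - (1 - 8)))
step 9: [delta@1.1] (18 + (5 - -7))
step 10: [delta@1] (18 + 12)

Answer: delta at 1 : (5 - -7)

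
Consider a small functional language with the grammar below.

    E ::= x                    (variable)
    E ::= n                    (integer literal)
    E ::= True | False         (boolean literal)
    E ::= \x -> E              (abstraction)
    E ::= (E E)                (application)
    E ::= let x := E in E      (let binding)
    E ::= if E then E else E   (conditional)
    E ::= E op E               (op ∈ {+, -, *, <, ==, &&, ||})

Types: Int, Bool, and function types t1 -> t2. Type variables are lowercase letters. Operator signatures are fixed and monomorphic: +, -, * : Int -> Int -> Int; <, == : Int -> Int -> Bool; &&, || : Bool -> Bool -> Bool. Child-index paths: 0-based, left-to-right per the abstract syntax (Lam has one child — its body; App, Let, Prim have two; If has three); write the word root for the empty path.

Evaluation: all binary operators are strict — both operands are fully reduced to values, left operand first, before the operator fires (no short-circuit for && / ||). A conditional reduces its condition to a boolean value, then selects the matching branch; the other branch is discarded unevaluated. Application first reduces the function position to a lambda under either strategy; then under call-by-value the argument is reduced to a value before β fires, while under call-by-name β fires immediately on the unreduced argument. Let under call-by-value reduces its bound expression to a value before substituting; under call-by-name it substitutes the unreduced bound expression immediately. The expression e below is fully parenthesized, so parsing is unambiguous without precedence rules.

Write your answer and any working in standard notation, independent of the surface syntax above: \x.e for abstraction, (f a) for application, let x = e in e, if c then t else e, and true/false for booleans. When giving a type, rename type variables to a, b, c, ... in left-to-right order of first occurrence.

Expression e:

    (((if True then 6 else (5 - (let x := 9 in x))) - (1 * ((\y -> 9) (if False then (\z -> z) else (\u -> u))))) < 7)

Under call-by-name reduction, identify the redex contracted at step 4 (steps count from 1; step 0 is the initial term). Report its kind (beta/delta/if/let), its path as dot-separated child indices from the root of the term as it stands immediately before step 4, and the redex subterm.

Working:
step 0: (((if true then 6 else (5 - (let x = 9 in x))) - (1 * ((\y.9) (if false then (\z.z) else (\u.u))))) < 7)
step 1: [if@0.0] ((6 - (1 * ((\y.9) (if false then (\z.z) else (\u.u))))) < 7)
step 2: [beta@0.1.1] ((6 - (1 * 9)) < 7)
step 3: [delta@0.1] ((6 - 9) < 7)
step 4: [delta@0] (-3 < 7)

Answer: delta at 0 : (6 - 9)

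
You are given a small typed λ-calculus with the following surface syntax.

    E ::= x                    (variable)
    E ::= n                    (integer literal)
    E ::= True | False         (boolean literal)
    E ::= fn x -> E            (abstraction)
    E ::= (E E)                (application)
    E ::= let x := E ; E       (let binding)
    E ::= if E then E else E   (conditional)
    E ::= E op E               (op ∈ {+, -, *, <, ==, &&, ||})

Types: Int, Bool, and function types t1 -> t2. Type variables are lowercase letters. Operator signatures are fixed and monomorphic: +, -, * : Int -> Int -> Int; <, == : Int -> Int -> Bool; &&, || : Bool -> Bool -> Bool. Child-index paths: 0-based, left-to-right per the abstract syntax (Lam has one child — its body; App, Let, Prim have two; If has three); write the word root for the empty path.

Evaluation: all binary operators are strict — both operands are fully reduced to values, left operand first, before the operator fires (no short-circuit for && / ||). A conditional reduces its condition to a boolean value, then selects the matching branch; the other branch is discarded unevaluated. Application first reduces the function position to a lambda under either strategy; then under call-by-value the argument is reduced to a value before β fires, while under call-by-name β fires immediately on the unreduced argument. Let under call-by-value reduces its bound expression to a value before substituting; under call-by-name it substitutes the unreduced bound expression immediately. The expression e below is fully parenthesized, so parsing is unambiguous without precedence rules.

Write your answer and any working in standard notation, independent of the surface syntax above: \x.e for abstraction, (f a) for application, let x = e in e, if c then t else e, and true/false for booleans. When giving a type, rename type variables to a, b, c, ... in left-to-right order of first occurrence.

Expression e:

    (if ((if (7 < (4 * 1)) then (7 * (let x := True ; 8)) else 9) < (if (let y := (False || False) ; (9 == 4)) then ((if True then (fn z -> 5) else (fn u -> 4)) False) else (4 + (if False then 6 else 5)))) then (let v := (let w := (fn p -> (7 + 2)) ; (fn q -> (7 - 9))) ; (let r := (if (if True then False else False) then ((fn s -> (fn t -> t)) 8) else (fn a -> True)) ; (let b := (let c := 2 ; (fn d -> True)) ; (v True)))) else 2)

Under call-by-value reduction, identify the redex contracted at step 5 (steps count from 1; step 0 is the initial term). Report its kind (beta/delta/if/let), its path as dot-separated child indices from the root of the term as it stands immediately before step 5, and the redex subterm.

Answer: let at 0.1.0 : (let y = false in (9 == 4))

Working:
step 0: (if ((if (7 < (4 * 1)) then (7 * (let x = true in 8)) else 9) < (if (let y = (false || false) in (9 == 4)) then ((if true then (\z.5) else (\u.4)) false) else (4 + (if false then 6 else 5)))) then (let v = (let w = (\p.(7 + 2)) in (\q.(7 - 9))) in (let r = (if (if true then false else false) then ((\s.(\t.t)) 8) else (\a.true)) in (let b = (let c = 2 in (\d.true)) in (v true)))) else 2)
step 1: [delta@0.0.0.1] (if ((if (7 < 4) then (7 * (let x = true in 8)) else 9) < (if (let y = (false || false) in (9 == 4)) then ((if true then (\z.5) else (\u.4)) false) else (4 + (if false then 6 else 5)))) then (let v = (let w = (\p.(7 + 2)) in (\q.(7 - 9))) in (let r = (if (if true then false else false) then ((\s.(\t.t)) 8) else (\a.true)) in (let b = (let c = 2 in (\d.true)) in (v true)))) else 2)
step 2: [delta@0.0.0] (if ((if false then (7 * (let x = true in 8)) else 9) < (if (let y = (false || false) in (9 == 4)) then ((if true then (\z.5) else (\u.4)) false) else (4 + (if false then 6 else 5)))) then (let v = (let w = (\p.(7 + 2)) in (\q.(7 - 9))) in (let r = (if (if true then false else false) then ((\s.(\t.t)) 8) else (\a.true)) in (let b = (let c = 2 in (\d.true)) in (v true)))) else 2)
step 3: [if@0.0] (if (9 < (if (let y = (false || false) in (9 == 4)) then ((if true then (\z.5) else (\u.4)) false) else (4 + (if false then 6 else 5)))) then (let v = (let w = (\p.(7 + 2)) in (\q.(7 - 9))) in (let r = (if (if true then false else false) then ((\s.(\t.t)) 8) else (\a.true)) in (let b = (let c = 2 in (\d.true)) in (v true)))) else 2)
step 4: [delta@0.1.0.0] (if (9 < (if (let y = false in (9 == 4)) then ((if true then (\z.5) else (\u.4)) false) else (4 + (if false then 6 else 5)))) then (let v = (let w = (\p.(7 + 2)) in (\q.(7 - 9))) in (let r = (if (if true then false else false) then ((\s.(\t.t)) 8) else (\a.true)) in (let b = (let c = 2 in (\d.true)) in (v true)))) else 2)
step 5: [let@0.1.0] (if (9 < (if (9 == 4) then ((if true then (\z.5) else (\u.4)) false) else (4 + (if false then 6 else 5)))) then (let v = (let w = (\p.(7 + 2)) in (\q.(7 - 9))) in (let r = (if (if true then false else false) then ((\s.(\t.t)) 8) else (\a.true)) in (let b = (let c = 2 in (\d.true)) in (v true)))) else 2)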